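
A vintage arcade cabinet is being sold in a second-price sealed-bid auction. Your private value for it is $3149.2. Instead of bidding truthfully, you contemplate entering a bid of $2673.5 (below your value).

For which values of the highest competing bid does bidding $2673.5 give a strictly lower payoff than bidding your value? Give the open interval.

($2673.5, $3149.2)

If the competing bid is below $2673.5, both bids win at the same price — no difference.
If it is above $3149.2, both bids lose — no difference.
If it lies strictly between $2673.5 and $3149.2, bidding your value wins at a price below your value (positive payoff) while bidding $2673.5 loses (payoff 0).
So the deviation strictly hurts on the open interval ($2673.5, $3149.2).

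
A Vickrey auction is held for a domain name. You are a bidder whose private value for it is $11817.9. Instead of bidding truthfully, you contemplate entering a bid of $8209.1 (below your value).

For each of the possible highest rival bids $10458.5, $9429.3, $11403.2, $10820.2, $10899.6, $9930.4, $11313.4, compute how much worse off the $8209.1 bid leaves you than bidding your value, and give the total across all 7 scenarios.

$8470.7

The deviation costs you only when the competing bid falls strictly between $8209.1 and $11817.9; elsewhere both bids give the same outcome.
$10458.5: truthful payoff $1359.4, deviation payoff $0 → loss $1359.4.
$9429.3: truthful payoff $2388.6, deviation payoff $0 → loss $2388.6.
$11403.2: truthful payoff $414.7, deviation payoff $0 → loss $414.7.
$10820.2: truthful payoff $997.7, deviation payoff $0 → loss $997.7.
$10899.6: truthful payoff $918.3, deviation payoff $0 → loss $918.3.
$9930.4: truthful payoff $1887.5, deviation payoff $0 → loss $1887.5.
$11313.4: truthful payoff $504.5, deviation payoff $0 → loss $504.5.
Total loss = $1359.4 + $2388.6 + $414.7 + $997.7 + $918.3 + $1887.5 + $504.5 = $8470.7.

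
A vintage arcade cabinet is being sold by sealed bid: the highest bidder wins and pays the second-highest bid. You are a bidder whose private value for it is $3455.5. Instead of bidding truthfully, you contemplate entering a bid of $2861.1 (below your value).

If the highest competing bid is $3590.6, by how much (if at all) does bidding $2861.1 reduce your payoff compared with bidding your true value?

$0

Bidding your value $3455.5: you lose (since $3455.5 < $3590.6). Payoff $0.
Bidding $2861.1: you lose. Payoff $0.
Difference = $0 − $0 = $0; both bids lead to the same outcome because the competing bid is above both your value and your alternative bid.
Truthful bidding weakly dominates here: raising your bid can only win items priced above your value, and lowering it can only forfeit items priced below.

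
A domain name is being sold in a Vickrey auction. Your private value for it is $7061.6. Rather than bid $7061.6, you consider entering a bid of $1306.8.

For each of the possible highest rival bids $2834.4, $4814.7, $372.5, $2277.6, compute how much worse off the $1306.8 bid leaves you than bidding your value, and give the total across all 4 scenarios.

$11258.1

The deviation costs you only when the competing bid falls strictly between $1306.8 and $7061.6; elsewhere both bids give the same outcome.
$2834.4: truthful payoff $4227.2, deviation payoff $0 → loss $4227.2.
$4814.7: truthful payoff $2246.9, deviation payoff $0 → loss $2246.9.
$372.5: outcomes coincide → loss $0.
$2277.6: truthful payoff $4784, deviation payoff $0 → loss $4784.
Total loss = $4227.2 + $2246.9 + $4784 = $11258.1.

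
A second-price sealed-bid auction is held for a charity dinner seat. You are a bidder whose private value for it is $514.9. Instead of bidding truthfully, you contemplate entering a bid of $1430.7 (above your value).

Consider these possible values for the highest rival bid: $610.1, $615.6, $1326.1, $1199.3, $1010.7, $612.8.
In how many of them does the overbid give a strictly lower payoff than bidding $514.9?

6

The deviation hurts exactly when the highest competing bid lies strictly between $514.9 and $1430.7 — overbidding then wins at a price above your value.
$610.1: inside the interval → strictly worse (loss $95.2).
$615.6: inside the interval → strictly worse (loss $100.7).
$1326.1: inside the interval → strictly worse (loss $811.2).
$1199.3: inside the interval → strictly worse (loss $684.4).
$1010.7: inside the interval → strictly worse (loss $495.8).
$612.8: inside the interval → strictly worse (loss $97.9).
Count: 6.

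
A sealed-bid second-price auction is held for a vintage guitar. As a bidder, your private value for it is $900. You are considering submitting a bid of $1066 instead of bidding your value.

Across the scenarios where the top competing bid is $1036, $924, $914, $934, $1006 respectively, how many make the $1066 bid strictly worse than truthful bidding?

5

The deviation hurts exactly when the highest competing bid lies strictly between $900 and $1066 — overbidding then wins at a price above your value.
$1036: inside the interval → strictly worse (loss $136).
$924: inside the interval → strictly worse (loss $24).
$914: inside the interval → strictly worse (loss $14).
$934: inside the interval → strictly worse (loss $34).
$1006: inside the interval → strictly worse (loss $106).
Count: 5.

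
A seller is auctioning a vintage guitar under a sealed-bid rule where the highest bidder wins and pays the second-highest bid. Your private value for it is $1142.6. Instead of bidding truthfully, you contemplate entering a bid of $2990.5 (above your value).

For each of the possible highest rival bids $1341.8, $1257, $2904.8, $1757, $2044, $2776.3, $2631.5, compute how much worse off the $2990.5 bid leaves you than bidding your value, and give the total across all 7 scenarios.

The deviation costs you only when the competing bid falls strictly between $1142.6 and $2990.5; elsewhere both bids give the same outcome.
$1341.8: truthful payoff $0, deviation payoff −$199.2 → loss $199.2.
$1257: truthful payoff $0, deviation payoff −$114.4 → loss $114.4.
$2904.8: truthful payoff $0, deviation payoff −$1762.2 → loss $1762.2.
$1757: truthful payoff $0, deviation payoff −$614.4 → loss $614.4.
$2044: truthful payoff $0, deviation payoff −$901.4 → loss $901.4.
$2776.3: truthful payoff $0, deviation payoff −$1633.7 → loss $1633.7.
$2631.5: truthful payoff $0, deviation payoff −$1488.9 → loss $1488.9.
Total loss = $199.2 + $114.4 + $1762.2 + $614.4 + $901.4 + $1633.7 + $1488.9 = $6714.2.
Truthful bidding weakly dominates here: raising your bid can only win items priced above your value, and lowering it can only forfeit items priced below.

$6714.2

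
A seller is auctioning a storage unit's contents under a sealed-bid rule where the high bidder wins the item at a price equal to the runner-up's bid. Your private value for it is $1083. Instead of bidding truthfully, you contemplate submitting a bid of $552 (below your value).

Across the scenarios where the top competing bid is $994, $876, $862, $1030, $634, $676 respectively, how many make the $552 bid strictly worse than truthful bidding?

6

The deviation hurts exactly when the highest competing bid lies strictly between $552 and $1083 — underbidding then forfeits a profitable win.
$994: inside the interval → strictly worse (loss $89).
$876: inside the interval → strictly worse (loss $207).
$862: inside the interval → strictly worse (loss $221).
$1030: inside the interval → strictly worse (loss $53).
$634: inside the interval → strictly worse (loss $449).
$676: inside the interval → strictly worse (loss $407).
Count: 6.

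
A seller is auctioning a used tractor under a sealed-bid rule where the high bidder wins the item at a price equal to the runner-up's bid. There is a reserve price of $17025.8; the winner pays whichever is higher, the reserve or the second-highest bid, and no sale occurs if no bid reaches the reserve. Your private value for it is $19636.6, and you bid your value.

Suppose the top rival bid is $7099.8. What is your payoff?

$2610.8

Your bid $19636.6 is the highest and exceeds the reserve.
Price = max(second-highest bid, reserve) = max($7099.8, $17025.8) = $17025.8.
Payoff = $19636.6 − $17025.8 = $2610.8.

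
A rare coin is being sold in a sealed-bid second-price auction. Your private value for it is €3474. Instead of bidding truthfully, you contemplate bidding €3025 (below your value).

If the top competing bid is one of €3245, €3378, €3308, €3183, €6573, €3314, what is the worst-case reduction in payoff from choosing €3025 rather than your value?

€291

€3245: truthful gives €229, deviation gives €0 → loss €229.
€3378: truthful gives €96, deviation gives €0 → loss €96.
€3308: truthful gives €166, deviation gives €0 → loss €166.
€3183: truthful gives €291, deviation gives €0 → loss €291.
€6573: same outcome either way → loss €0.
€3314: truthful gives €160, deviation gives €0 → loss €160.
Maximum loss: €291.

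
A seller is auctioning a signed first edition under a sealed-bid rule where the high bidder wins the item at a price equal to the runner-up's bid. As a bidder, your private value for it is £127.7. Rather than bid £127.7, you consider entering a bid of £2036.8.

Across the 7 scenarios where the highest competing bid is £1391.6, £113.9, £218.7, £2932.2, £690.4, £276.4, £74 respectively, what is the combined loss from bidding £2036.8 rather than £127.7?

The deviation costs you only when the competing bid falls strictly between £127.7 and £2036.8; elsewhere both bids give the same outcome.
£1391.6: truthful payoff £0, deviation payoff −£1263.9 → loss £1263.9.
£113.9: outcomes coincide → loss £0.
£218.7: truthful payoff £0, deviation payoff −£91 → loss £91.
£2932.2: outcomes coincide → loss £0.
£690.4: truthful payoff £0, deviation payoff −£562.7 → loss £562.7.
£276.4: truthful payoff £0, deviation payoff −£148.7 → loss £148.7.
£74: outcomes coincide → loss £0.
Total loss = £1263.9 + £91 + £562.7 + £148.7 = £2066.3.

£2066.3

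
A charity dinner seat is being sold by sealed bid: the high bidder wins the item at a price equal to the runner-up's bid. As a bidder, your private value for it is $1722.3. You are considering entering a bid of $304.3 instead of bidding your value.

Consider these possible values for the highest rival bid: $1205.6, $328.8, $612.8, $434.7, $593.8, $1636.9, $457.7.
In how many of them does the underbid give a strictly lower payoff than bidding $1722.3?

7

The deviation hurts exactly when the highest competing bid lies strictly between $304.3 and $1722.3 — underbidding then forfeits a profitable win.
$1205.6: inside the interval → strictly worse (loss $516.7).
$328.8: inside the interval → strictly worse (loss $1393.5).
$612.8: inside the interval → strictly worse (loss $1109.5).
$434.7: inside the interval → strictly worse (loss $1287.6).
$593.8: inside the interval → strictly worse (loss $1128.5).
$1636.9: inside the interval → strictly worse (loss $85.4).
$457.7: inside the interval → strictly worse (loss $1264.6).
Count: 7.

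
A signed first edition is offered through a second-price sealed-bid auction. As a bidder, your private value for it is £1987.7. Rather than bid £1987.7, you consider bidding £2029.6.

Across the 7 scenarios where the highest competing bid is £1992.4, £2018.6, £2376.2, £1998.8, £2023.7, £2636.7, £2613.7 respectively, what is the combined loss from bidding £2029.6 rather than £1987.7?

The deviation costs you only when the competing bid falls strictly between £1987.7 and £2029.6; elsewhere both bids give the same outcome.
£1992.4: truthful payoff £0, deviation payoff −£4.7 → loss £4.7.
£2018.6: truthful payoff £0, deviation payoff −£30.9 → loss £30.9.
£2376.2: outcomes coincide → loss £0.
£1998.8: truthful payoff £0, deviation payoff −£11.1 → loss £11.1.
£2023.7: truthful payoff £0, deviation payoff −£36 → loss £36.
£2636.7: outcomes coincide → loss £0.
£2613.7: outcomes coincide → loss £0.
Total loss = £4.7 + £30.9 + £11.1 + £36 = £82.7.

£82.7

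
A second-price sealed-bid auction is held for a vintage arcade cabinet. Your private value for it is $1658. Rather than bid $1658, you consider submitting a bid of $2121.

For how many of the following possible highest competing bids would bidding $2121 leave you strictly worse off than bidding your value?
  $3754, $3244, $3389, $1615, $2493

The deviation hurts exactly when the highest competing bid lies strictly between $1658 and $2121 — overbidding then wins at a price above your value.
$3754: above both → same outcome either way.
$3244: above both → same outcome either way.
$3389: above both → same outcome either way.
$1615: below both → same outcome either way.
$2493: above both → same outcome either way.
Count: 0.

0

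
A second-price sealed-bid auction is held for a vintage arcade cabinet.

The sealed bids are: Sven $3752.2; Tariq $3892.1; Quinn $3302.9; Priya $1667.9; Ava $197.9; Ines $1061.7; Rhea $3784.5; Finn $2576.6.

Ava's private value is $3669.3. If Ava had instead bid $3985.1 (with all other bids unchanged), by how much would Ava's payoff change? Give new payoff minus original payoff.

The highest bid among the other bidders is $3892.1; Ava's bid doesn't change that.
Original bid $197.9: Ava is not highest (top rival bid is $3892.1); payoff $0.
Alternative bid $3985.1: Ava is highest, pays the top rival bid $3892.1; payoff $3669.3 − $3892.1 = −$222.8.
Change in payoff = −$222.8 − ($0) = −$222.8.

−$222.8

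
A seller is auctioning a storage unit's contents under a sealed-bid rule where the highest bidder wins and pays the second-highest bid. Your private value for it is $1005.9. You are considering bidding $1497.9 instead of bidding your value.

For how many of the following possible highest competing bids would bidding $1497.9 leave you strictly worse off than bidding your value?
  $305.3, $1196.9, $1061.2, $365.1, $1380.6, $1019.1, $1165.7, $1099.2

The deviation hurts exactly when the highest competing bid lies strictly between $1005.9 and $1497.9 — overbidding then wins at a price above your value.
$305.3: below both → same outcome either way.
$1196.9: inside the interval → strictly worse (loss $191).
$1061.2: inside the interval → strictly worse (loss $55.3).
$365.1: below both → same outcome either way.
$1380.6: inside the interval → strictly worse (loss $374.7).
$1019.1: inside the interval → strictly worse (loss $13.2).
$1165.7: inside the interval → strictly worse (loss $159.8).
$1099.2: inside the interval → strictly worse (loss $93.3).
Count: 6.

6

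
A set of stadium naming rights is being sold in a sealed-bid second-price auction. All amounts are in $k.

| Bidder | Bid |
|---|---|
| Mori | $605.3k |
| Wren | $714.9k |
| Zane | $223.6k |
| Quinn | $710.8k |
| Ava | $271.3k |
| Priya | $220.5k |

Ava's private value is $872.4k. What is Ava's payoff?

$0k

Highest bid: Wren at $714.9k, so Wren wins.
Second-highest bid: Quinn at $710.8k — that is the price the winner pays.
Ava did not win, so Ava pays nothing and receives nothing: payoff $0k.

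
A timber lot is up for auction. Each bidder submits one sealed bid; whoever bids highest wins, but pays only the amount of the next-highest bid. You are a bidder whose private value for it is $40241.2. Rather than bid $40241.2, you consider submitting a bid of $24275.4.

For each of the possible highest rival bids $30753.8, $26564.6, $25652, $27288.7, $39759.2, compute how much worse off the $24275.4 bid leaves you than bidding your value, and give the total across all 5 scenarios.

$51187.7

The deviation costs you only when the competing bid falls strictly between $24275.4 and $40241.2; elsewhere both bids give the same outcome.
$30753.8: truthful payoff $9487.4, deviation payoff $0 → loss $9487.4.
$26564.6: truthful payoff $13676.6, deviation payoff $0 → loss $13676.6.
$25652: truthful payoff $14589.2, deviation payoff $0 → loss $14589.2.
$27288.7: truthful payoff $12952.5, deviation payoff $0 → loss $12952.5.
$39759.2: truthful payoff $482, deviation payoff $0 → loss $482.
Total loss = $9487.4 + $13676.6 + $14589.2 + $12952.5 + $482 = $51187.7.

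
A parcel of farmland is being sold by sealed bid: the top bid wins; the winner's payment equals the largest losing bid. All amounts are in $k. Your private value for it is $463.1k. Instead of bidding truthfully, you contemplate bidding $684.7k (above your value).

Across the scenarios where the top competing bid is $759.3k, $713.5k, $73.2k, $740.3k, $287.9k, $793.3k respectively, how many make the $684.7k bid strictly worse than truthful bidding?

0

The deviation hurts exactly when the highest competing bid lies strictly between $463.1k and $684.7k — overbidding then wins at a price above your value.
$759.3k: above both → same outcome either way.
$713.5k: above both → same outcome either way.
$73.2k: below both → same outcome either way.
$740.3k: above both → same outcome either way.
$287.9k: below both → same outcome either way.
$793.3k: above both → same outcome either way.
Count: 0.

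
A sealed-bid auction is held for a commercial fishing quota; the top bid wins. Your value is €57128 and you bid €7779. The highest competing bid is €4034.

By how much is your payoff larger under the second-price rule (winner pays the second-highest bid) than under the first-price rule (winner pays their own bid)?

You have the highest bid, so you win under either rule.
Second-price: pay €4034 → payoff €53094.
First-price: pay your own bid €7779 → payoff €49349.
Difference = €53094 − (€49349) = €3745.

€3745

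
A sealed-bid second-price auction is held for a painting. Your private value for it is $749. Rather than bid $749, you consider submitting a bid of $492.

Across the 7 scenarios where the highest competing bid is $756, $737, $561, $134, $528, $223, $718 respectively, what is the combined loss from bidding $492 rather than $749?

The deviation costs you only when the competing bid falls strictly between $492 and $749; elsewhere both bids give the same outcome.
$756: outcomes coincide → loss $0.
$737: truthful payoff $12, deviation payoff $0 → loss $12.
$561: truthful payoff $188, deviation payoff $0 → loss $188.
$134: outcomes coincide → loss $0.
$528: truthful payoff $221, deviation payoff $0 → loss $221.
$223: outcomes coincide → loss $0.
$718: truthful payoff $31, deviation payoff $0 → loss $31.
Total loss = $12 + $188 + $221 + $31 = $452.

$452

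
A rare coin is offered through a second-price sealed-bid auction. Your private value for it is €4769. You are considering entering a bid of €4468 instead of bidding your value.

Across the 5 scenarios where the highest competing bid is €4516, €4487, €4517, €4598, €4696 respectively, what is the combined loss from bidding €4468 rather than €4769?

The deviation costs you only when the competing bid falls strictly between €4468 and €4769; elsewhere both bids give the same outcome.
€4516: truthful payoff €253, deviation payoff €0 → loss €253.
€4487: truthful payoff €282, deviation payoff €0 → loss €282.
€4517: truthful payoff €252, deviation payoff €0 → loss €252.
€4598: truthful payoff €171, deviation payoff €0 → loss €171.
€4696: truthful payoff €73, deviation payoff €0 → loss €73.
Total loss = €253 + €282 + €252 + €171 + €73 = €1031.

€1031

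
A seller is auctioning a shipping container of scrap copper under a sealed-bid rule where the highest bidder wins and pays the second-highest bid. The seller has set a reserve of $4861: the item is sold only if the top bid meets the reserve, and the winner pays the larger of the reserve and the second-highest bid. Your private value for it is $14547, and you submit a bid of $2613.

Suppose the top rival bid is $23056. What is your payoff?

$0

Your bid $2613 is below the highest competing bid $23056, so you lose. Payoff $0.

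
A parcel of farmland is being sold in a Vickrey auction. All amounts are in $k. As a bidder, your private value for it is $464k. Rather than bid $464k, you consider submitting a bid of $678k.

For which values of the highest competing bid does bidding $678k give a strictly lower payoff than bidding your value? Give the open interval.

($464k, $678k)

If the competing bid is below $464k, both bids win at the same price — no difference.
If it is above $678k, both bids lose — no difference.
If it lies strictly between $464k and $678k, bidding your value loses (payoff 0) while bidding $678k wins at a price above your value (payoff negative).
So the deviation strictly hurts on the open interval ($464k, $678k).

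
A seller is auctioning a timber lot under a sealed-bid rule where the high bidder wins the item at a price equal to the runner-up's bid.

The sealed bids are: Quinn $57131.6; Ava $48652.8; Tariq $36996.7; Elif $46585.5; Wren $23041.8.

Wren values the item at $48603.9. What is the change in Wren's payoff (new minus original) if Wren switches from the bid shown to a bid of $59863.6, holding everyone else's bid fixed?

−$8527.7

The highest bid among the other bidders is $57131.6; Wren's bid doesn't change that.
Original bid $23041.8: Wren is not highest (top rival bid is $57131.6); payoff $0.
Alternative bid $59863.6: Wren is highest, pays the top rival bid $57131.6; payoff $48603.9 − $57131.6 = −$8527.7.
Change in payoff = −$8527.7 − ($0) = −$8527.7.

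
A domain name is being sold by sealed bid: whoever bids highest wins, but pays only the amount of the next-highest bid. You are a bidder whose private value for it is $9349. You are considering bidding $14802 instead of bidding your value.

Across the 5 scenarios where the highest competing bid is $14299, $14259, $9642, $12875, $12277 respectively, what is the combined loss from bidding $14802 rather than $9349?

The deviation costs you only when the competing bid falls strictly between $9349 and $14802; elsewhere both bids give the same outcome.
$14299: truthful payoff $0, deviation payoff −$4950 → loss $4950.
$14259: truthful payoff $0, deviation payoff −$4910 → loss $4910.
$9642: truthful payoff $0, deviation payoff −$293 → loss $293.
$12875: truthful payoff $0, deviation payoff −$3526 → loss $3526.
$12277: truthful payoff $0, deviation payoff −$2928 → loss $2928.
Total loss = $4950 + $4910 + $293 + $3526 + $2928 = $16607.

$16607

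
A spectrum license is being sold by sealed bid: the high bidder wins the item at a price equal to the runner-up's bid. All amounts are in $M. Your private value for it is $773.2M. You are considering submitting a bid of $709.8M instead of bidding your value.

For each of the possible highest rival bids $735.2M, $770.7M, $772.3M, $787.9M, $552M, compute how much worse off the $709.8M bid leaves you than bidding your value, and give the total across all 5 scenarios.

$41.4M

The deviation costs you only when the competing bid falls strictly between $709.8M and $773.2M; elsewhere both bids give the same outcome.
$735.2M: truthful payoff $38M, deviation payoff $0M → loss $38M.
$770.7M: truthful payoff $2.5M, deviation payoff $0M → loss $2.5M.
$772.3M: truthful payoff $0.9M, deviation payoff $0M → loss $0.9M.
$787.9M: outcomes coincide → loss $0M.
$552M: outcomes coincide → loss $0M.
Total loss = $38M + $2.5M + $0.9M = $41.4M.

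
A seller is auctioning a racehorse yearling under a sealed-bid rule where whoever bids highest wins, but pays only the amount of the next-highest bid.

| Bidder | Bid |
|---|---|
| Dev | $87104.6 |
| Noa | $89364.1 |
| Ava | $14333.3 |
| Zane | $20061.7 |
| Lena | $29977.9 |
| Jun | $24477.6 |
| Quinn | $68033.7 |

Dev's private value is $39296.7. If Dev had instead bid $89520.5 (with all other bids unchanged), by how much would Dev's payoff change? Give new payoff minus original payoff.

−$50067.4

The highest bid among the other bidders is $89364.1; Dev's bid doesn't change that.
Original bid $87104.6: Dev is not highest (top rival bid is $89364.1); payoff $0.
Alternative bid $89520.5: Dev is highest, pays the top rival bid $89364.1; payoff $39296.7 − $89364.1 = −$50067.4.
Change in payoff = −$50067.4 − ($0) = −$50067.4.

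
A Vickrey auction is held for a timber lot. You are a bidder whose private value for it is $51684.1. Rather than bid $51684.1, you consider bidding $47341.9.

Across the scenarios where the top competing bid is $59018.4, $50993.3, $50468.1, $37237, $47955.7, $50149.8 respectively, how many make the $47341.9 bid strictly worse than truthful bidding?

4

The deviation hurts exactly when the highest competing bid lies strictly between $47341.9 and $51684.1 — underbidding then forfeits a profitable win.
$59018.4: above both → same outcome either way.
$50993.3: inside the interval → strictly worse (loss $690.8).
$50468.1: inside the interval → strictly worse (loss $1216).
$37237: below both → same outcome either way.
$47955.7: inside the interval → strictly worse (loss $3728.4).
$50149.8: inside the interval → strictly worse (loss $1534.3).
Count: 4.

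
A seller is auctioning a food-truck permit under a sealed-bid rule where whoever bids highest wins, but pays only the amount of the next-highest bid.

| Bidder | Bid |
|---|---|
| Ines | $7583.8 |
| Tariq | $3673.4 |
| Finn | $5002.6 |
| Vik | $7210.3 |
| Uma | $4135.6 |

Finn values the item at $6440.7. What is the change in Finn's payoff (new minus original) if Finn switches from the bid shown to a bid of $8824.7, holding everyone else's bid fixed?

The highest bid among the other bidders is $7583.8; Finn's bid doesn't change that.
Original bid $5002.6: Finn is not highest (top rival bid is $7583.8); payoff $0.
Alternative bid $8824.7: Finn is highest, pays the top rival bid $7583.8; payoff $6440.7 − $7583.8 = −$1143.1.
Change in payoff = −$1143.1 − ($0) = −$1143.1.

−$1143.1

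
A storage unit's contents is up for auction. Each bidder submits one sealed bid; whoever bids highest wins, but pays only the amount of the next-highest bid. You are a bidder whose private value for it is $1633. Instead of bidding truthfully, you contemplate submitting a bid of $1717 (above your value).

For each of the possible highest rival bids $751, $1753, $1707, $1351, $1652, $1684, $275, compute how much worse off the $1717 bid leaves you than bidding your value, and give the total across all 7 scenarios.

The deviation costs you only when the competing bid falls strictly between $1633 and $1717; elsewhere both bids give the same outcome.
$751: outcomes coincide → loss $0.
$1753: outcomes coincide → loss $0.
$1707: truthful payoff $0, deviation payoff −$74 → loss $74.
$1351: outcomes coincide → loss $0.
$1652: truthful payoff $0, deviation payoff −$19 → loss $19.
$1684: truthful payoff $0, deviation payoff −$51 → loss $51.
$275: outcomes coincide → loss $0.
Total loss = $74 + $19 + $51 = $144.

$144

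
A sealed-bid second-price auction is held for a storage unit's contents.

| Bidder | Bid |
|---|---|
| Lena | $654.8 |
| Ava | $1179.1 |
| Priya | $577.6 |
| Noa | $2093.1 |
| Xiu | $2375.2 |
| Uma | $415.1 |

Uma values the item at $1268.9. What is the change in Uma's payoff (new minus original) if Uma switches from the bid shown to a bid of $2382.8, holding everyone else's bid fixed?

−$1106.3

The highest bid among the other bidders is $2375.2; Uma's bid doesn't change that.
Original bid $415.1: Uma is not highest (top rival bid is $2375.2); payoff $0.
Alternative bid $2382.8: Uma is highest, pays the top rival bid $2375.2; payoff $1268.9 − $2375.2 = −$1106.3.
Change in payoff = −$1106.3 − ($0) = −$1106.3.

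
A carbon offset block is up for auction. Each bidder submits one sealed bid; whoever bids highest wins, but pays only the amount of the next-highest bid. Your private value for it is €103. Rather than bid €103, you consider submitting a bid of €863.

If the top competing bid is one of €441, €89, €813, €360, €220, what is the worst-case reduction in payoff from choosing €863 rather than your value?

€441: truthful gives €0, deviation gives −€338 → loss €338.
€89: same outcome either way → loss €0.
€813: truthful gives €0, deviation gives −€710 → loss €710.
€360: truthful gives €0, deviation gives −€257 → loss €257.
€220: truthful gives €0, deviation gives −€117 → loss €117.
Maximum loss: €710.

€710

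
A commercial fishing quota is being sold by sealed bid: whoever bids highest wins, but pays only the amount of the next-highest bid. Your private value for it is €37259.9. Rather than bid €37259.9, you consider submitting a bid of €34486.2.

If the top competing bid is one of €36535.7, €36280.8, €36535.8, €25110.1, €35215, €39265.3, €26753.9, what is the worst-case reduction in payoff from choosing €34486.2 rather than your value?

€2044.9

€36535.7: truthful gives €724.2, deviation gives €0 → loss €724.2.
€36280.8: truthful gives €979.1, deviation gives €0 → loss €979.1.
€36535.8: truthful gives €724.1, deviation gives €0 → loss €724.1.
€25110.1: same outcome either way → loss €0.
€35215: truthful gives €2044.9, deviation gives €0 → loss €2044.9.
€39265.3: same outcome either way → loss €0.
€26753.9: same outcome either way → loss €0.
Maximum loss: €2044.9.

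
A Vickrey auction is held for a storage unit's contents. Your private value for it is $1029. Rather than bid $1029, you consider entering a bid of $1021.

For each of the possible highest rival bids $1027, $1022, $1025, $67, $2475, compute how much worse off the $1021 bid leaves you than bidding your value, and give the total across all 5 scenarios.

The deviation costs you only when the competing bid falls strictly between $1021 and $1029; elsewhere both bids give the same outcome.
$1027: truthful payoff $2, deviation payoff $0 → loss $2.
$1022: truthful payoff $7, deviation payoff $0 → loss $7.
$1025: truthful payoff $4, deviation payoff $0 → loss $4.
$67: outcomes coincide → loss $0.
$2475: outcomes coincide → loss $0.
Total loss = $2 + $7 + $4 = $13.

$13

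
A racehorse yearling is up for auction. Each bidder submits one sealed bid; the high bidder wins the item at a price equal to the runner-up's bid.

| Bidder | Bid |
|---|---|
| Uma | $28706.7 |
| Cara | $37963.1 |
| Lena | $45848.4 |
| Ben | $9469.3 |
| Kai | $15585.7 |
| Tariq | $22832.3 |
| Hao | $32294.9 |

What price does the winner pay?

$37963.1

Highest bid: Lena at $45848.4, so Lena wins.
Second-highest bid: Cara at $37963.1 — that is the price the winner pays.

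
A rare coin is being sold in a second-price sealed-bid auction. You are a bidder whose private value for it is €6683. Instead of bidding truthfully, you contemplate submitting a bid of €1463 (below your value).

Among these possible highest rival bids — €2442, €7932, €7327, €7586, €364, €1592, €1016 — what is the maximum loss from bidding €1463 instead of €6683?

€5091

€2442: truthful gives €4241, deviation gives €0 → loss €4241.
€7932: same outcome either way → loss €0.
€7327: same outcome either way → loss €0.
€7586: same outcome either way → loss €0.
€364: same outcome either way → loss €0.
€1592: truthful gives €5091, deviation gives €0 → loss €5091.
€1016: same outcome either way → loss €0.
Maximum loss: €5091.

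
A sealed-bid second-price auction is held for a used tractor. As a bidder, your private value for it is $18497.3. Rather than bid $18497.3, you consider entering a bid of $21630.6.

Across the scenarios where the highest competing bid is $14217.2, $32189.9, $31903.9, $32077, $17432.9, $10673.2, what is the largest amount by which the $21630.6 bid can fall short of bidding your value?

$14217.2: same outcome either way → loss $0.
$32189.9: same outcome either way → loss $0.
$31903.9: same outcome either way → loss $0.
$32077: same outcome either way → loss $0.
$17432.9: same outcome either way → loss $0.
$10673.2: same outcome either way → loss $0.
Maximum loss: $0.

$0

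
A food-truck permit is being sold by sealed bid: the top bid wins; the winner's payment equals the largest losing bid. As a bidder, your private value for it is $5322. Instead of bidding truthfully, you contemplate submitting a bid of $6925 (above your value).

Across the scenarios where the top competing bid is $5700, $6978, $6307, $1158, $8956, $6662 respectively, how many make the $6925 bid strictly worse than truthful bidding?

The deviation hurts exactly when the highest competing bid lies strictly between $5322 and $6925 — overbidding then wins at a price above your value.
$5700: inside the interval → strictly worse (loss $378).
$6978: above both → same outcome either way.
$6307: inside the interval → strictly worse (loss $985).
$1158: below both → same outcome either way.
$8956: above both → same outcome either way.
$6662: inside the interval → strictly worse (loss $1340).
Count: 3.

3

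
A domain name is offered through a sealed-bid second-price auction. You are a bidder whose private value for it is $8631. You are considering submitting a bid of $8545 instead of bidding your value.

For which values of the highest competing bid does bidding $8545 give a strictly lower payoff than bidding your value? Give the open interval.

If the competing bid is below $8545, both bids win at the same price — no difference.
If it is above $8631, both bids lose — no difference.
If it lies strictly between $8545 and $8631, bidding your value wins at a price below your value (positive payoff) while bidding $8545 loses (payoff 0).
So the deviation strictly hurts on the open interval ($8545, $8631).
Truthful bidding weakly dominates here: raising your bid can only win items priced above your value, and lowering it can only forfeit items priced below.

($8545, $8631)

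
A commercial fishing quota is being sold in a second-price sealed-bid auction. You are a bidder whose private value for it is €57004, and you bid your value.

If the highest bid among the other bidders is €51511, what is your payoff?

€5493

Your bid €57004 exceeds the highest competing bid €51511, so you win.
In a second-price auction the winner pays the second-highest bid, €51511.
Payoff = value − price = €57004 − €51511 = €5493.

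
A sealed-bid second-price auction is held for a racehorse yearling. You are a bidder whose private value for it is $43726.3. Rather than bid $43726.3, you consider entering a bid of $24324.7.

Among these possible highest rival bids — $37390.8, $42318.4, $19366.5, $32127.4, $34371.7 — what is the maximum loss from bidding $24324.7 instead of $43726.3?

$37390.8: truthful gives $6335.5, deviation gives $0 → loss $6335.5.
$42318.4: truthful gives $1407.9, deviation gives $0 → loss $1407.9.
$19366.5: same outcome either way → loss $0.
$32127.4: truthful gives $11598.9, deviation gives $0 → loss $11598.9.
$34371.7: truthful gives $9354.6, deviation gives $0 → loss $9354.6.
Maximum loss: $11598.9.

$11598.9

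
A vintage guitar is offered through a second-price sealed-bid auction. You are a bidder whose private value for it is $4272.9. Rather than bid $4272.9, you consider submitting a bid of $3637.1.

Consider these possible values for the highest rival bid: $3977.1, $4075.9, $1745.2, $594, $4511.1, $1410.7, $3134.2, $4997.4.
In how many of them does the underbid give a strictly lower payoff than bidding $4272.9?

2

The deviation hurts exactly when the highest competing bid lies strictly between $3637.1 and $4272.9 — underbidding then forfeits a profitable win.
$3977.1: inside the interval → strictly worse (loss $295.8).
$4075.9: inside the interval → strictly worse (loss $197).
$1745.2: below both → same outcome either way.
$594: below both → same outcome either way.
$4511.1: above both → same outcome either way.
$1410.7: below both → same outcome either way.
$3134.2: below both → same outcome either way.
$4997.4: above both → same outcome either way.
Count: 2.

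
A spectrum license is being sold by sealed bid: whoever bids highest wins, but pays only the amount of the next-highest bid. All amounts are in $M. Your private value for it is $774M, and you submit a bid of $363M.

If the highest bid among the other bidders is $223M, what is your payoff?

Your bid $363M exceeds the highest competing bid $223M, so you win.
In a second-price auction the winner pays the second-highest bid, $223M.
Payoff = value − price = $774M − $223M = $551M.

$551M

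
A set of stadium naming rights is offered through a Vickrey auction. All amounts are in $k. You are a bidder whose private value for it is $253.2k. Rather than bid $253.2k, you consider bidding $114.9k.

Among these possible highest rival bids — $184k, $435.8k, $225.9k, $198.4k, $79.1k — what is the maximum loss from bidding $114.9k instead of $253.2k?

$184k: truthful gives $69.2k, deviation gives $0k → loss $69.2k.
$435.8k: same outcome either way → loss $0k.
$225.9k: truthful gives $27.3k, deviation gives $0k → loss $27.3k.
$198.4k: truthful gives $54.8k, deviation gives $0k → loss $54.8k.
$79.1k: same outcome either way → loss $0k.
Maximum loss: $69.2k.

$69.2k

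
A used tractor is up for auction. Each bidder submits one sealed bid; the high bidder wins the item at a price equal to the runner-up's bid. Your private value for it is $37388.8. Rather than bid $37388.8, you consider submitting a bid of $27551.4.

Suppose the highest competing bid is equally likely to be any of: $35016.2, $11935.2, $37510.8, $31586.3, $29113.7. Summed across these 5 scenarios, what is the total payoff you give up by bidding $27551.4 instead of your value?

$16450.2

The deviation costs you only when the competing bid falls strictly between $27551.4 and $37388.8; elsewhere both bids give the same outcome.
$35016.2: truthful payoff $2372.6, deviation payoff $0 → loss $2372.6.
$11935.2: outcomes coincide → loss $0.
$37510.8: outcomes coincide → loss $0.
$31586.3: truthful payoff $5802.5, deviation payoff $0 → loss $5802.5.
$29113.7: truthful payoff $8275.1, deviation payoff $0 → loss $8275.1.
Total loss = $2372.6 + $5802.5 + $8275.1 = $16450.2.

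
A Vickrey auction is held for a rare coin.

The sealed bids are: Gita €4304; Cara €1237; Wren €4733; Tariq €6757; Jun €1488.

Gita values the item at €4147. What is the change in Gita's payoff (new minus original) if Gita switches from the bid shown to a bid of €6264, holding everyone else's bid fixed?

The highest bid among the other bidders is €6757; Gita's bid doesn't change that.
Original bid €4304: Gita is not highest (top rival bid is €6757); payoff €0.
Alternative bid €6264: Gita is not highest (top rival bid is €6757); payoff €0.
Change in payoff = €0 − (€0) = €0.

€0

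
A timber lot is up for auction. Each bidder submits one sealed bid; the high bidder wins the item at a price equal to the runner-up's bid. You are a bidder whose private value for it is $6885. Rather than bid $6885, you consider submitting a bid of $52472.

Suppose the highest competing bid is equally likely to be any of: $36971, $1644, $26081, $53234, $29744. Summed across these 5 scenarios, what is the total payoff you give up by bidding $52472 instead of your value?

$72141

The deviation costs you only when the competing bid falls strictly between $6885 and $52472; elsewhere both bids give the same outcome.
$36971: truthful payoff $0, deviation payoff −$30086 → loss $30086.
$1644: outcomes coincide → loss $0.
$26081: truthful payoff $0, deviation payoff −$19196 → loss $19196.
$53234: outcomes coincide → loss $0.
$29744: truthful payoff $0, deviation payoff −$22859 → loss $22859.
Total loss = $30086 + $19196 + $22859 = $72141.
Because the price is fixed by the runner-up's bid, deviating from your value can only change a good outcome into a bad one — never the reverse.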